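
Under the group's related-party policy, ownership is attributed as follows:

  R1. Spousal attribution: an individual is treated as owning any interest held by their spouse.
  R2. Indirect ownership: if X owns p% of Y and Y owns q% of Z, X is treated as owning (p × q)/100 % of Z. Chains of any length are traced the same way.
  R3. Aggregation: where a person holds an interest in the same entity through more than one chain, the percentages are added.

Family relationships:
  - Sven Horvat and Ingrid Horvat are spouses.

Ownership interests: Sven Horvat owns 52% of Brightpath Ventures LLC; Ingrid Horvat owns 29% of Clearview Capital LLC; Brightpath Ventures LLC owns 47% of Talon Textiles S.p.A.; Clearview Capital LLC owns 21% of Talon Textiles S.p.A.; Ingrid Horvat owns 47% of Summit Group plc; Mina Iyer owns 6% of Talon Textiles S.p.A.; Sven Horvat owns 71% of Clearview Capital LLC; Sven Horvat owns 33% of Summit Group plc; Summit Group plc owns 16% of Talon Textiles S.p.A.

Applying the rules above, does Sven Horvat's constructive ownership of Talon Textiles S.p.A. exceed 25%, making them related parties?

Yes

By spousal attribution (R1), Sven Horvat is treated as also owning Ingrid Horvat's interest in Summit Group plc, giving 33% + 47% = 80%.
By spousal attribution (R1), Sven Horvat is treated as also owning Ingrid Horvat's interest in Clearview Capital LLC, giving 71% + 29% = 100%.
Chain via Summit Group plc (R2): 80% × 16% = 12.8% of Talon Textiles S.p.A.
Chain via Clearview Capital LLC (R2): 100% × 21% = 21% of Talon Textiles S.p.A.
Chain via Brightpath Ventures LLC (R2): 52% × 47% = 24.44% of Talon Textiles S.p.A.
Aggregating (R3): 12.8% + 21% + 24.44% = 58.24%.
58.24% exceeds the 25% threshold, so Sven is a related party to Talon Textiles S.p.A.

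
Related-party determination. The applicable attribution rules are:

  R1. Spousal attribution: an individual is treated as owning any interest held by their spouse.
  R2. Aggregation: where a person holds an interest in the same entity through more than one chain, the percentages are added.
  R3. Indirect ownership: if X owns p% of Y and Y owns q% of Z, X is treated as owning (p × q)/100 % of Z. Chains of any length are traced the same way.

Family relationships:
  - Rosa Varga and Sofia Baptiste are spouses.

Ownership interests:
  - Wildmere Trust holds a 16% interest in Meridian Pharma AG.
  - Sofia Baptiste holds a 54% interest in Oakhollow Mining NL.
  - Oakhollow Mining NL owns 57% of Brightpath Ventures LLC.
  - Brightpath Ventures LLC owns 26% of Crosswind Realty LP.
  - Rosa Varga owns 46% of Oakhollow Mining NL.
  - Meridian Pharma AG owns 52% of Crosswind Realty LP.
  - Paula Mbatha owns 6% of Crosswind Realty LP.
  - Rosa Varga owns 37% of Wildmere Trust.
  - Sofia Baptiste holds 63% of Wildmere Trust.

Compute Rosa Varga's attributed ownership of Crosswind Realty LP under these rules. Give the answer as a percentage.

By spousal attribution (R1), Rosa Varga is treated as also owning Sofia Baptiste's interest in Oakhollow Mining NL, giving 46% + 54% = 100%.
By spousal attribution (R1), Rosa Varga is treated as also owning Sofia Baptiste's interest in Wildmere Trust, giving 37% + 63% = 100%.
Chain via Oakhollow Mining NL → Brightpath Ventures LLC (R3): 100% × 57% × 26% = 14.82% of Crosswind Realty LP.
Chain via Wildmere Trust → Meridian Pharma AG (R3): 100% × 16% × 52% = 8.32% of Crosswind Realty LP.
Aggregating (R2): 14.82% + 8.32% = 23.14%.

23.14%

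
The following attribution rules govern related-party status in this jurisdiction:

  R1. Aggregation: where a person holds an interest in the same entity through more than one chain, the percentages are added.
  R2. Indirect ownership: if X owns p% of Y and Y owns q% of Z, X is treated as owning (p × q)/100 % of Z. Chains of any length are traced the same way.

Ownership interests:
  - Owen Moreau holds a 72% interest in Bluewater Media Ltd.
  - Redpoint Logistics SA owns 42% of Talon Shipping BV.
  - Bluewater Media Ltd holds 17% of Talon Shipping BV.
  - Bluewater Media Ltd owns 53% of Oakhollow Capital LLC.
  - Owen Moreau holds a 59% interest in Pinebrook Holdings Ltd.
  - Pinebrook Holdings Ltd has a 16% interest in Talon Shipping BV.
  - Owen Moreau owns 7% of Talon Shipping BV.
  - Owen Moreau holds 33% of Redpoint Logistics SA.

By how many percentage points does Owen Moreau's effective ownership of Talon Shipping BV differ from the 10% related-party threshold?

Chain via Bluewater Media Ltd (R2): 72% × 17% = 12.24% of Talon Shipping BV.
Chain via Redpoint Logistics SA (R2): 33% × 42% = 13.86% of Talon Shipping BV.
Chain via Pinebrook Holdings Ltd (R2): 59% × 16% = 9.44% of Talon Shipping BV.
Direct interest in Talon Shipping BV: 7%.
Aggregating (R1): 12.24% + 13.86% + 9.44% + 7% = 42.54%.
42.54% exceeds the 10% threshold by 32.54 percentage points.

32.54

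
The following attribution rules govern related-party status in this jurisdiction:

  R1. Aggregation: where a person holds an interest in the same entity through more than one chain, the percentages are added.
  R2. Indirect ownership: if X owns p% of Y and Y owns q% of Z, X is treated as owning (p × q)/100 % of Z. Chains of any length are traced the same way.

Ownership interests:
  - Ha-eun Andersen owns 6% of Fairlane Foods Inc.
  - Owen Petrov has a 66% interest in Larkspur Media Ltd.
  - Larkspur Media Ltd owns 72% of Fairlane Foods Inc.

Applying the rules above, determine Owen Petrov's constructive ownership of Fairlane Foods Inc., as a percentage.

47.52%

Chain via Larkspur Media Ltd (R2): 66% × 72% = 47.52% of Fairlane Foods Inc.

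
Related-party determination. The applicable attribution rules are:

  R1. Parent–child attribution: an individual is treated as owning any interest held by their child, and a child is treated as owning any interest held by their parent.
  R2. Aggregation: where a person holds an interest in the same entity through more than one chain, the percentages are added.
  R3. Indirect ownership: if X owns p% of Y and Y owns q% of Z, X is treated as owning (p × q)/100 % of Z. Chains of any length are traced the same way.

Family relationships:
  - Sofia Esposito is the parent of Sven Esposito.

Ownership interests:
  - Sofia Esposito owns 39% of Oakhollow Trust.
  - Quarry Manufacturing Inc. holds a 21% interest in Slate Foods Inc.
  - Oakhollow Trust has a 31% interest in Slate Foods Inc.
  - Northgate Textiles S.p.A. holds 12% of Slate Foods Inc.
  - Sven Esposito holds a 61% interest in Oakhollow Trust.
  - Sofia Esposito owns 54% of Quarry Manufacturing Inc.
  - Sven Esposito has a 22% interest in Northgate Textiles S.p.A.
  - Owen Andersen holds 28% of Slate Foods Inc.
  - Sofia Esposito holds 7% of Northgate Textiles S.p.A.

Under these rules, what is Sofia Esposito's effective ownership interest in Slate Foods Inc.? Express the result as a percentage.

By parent–child attribution (R1), Sofia Esposito is treated as also owning Sven Esposito's interest in Northgate Textiles S.p.A, giving 7% + 22% = 29%.
By parent–child attribution (R1), Sofia Esposito is treated as also owning Sven Esposito's interest in Oakhollow Trust, giving 39% + 61% = 100%.
Chain via Quarry Manufacturing Inc. (R3): 54% × 21% = 11.34% of Slate Foods Inc.
Chain via Northgate Textiles S.p.A. (R3): 29% × 12% = 3.48% of Slate Foods Inc.
Chain via Oakhollow Trust (R3): 100% × 31% = 31% of Slate Foods Inc.
Aggregating (R2): 11.34% + 3.48% + 31% = 45.82%.

45.82%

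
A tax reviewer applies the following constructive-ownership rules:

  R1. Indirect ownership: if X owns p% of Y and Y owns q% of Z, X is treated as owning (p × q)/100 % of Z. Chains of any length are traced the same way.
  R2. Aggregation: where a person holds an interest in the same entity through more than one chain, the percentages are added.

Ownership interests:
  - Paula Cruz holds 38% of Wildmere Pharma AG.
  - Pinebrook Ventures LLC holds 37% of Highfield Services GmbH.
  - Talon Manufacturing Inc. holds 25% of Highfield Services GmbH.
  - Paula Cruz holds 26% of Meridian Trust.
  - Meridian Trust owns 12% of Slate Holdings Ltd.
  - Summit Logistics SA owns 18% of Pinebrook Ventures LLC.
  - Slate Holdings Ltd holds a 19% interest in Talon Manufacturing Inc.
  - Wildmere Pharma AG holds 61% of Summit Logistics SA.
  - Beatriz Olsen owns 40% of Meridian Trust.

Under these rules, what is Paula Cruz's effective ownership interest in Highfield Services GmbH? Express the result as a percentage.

1.691988%

Chain via Meridian Trust → Slate Holdings Ltd → Talon Manufacturing Inc. (R1): 26% × 12% × 19% × 25% = 0.1482% of Highfield Services GmbH.
Chain via Wildmere Pharma AG → Summit Logistics SA → Pinebrook Ventures LLC (R1): 38% × 61% × 18% × 37% = 1.543788% of Highfield Services GmbH.
Aggregating (R2): 0.1482% + 1.543788% = 1.691988%.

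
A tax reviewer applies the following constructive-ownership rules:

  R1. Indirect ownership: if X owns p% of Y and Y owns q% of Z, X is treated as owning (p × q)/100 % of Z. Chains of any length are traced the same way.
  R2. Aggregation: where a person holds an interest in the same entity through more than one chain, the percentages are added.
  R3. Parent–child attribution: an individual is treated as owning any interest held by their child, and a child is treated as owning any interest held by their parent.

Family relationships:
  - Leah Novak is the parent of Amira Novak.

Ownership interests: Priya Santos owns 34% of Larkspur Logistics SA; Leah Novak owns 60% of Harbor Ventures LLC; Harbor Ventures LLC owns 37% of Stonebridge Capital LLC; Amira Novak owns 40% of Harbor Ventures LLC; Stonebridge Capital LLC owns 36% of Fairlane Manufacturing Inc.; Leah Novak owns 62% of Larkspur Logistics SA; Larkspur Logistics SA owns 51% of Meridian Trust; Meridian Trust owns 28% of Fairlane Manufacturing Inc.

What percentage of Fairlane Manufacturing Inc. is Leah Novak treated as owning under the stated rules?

22.1736%

By parent–child attribution (R3), Leah Novak is treated as also owning Amira Novak's interest in Harbor Ventures LLC, giving 60% + 40% = 100%.
Chain via Larkspur Logistics SA → Meridian Trust (R1): 62% × 51% × 28% = 8.8536% of Fairlane Manufacturing Inc.
Chain via Harbor Ventures LLC → Stonebridge Capital LLC (R1): 100% × 37% × 36% = 13.32% of Fairlane Manufacturing Inc.
Aggregating (R2): 8.8536% + 13.32% = 22.1736%.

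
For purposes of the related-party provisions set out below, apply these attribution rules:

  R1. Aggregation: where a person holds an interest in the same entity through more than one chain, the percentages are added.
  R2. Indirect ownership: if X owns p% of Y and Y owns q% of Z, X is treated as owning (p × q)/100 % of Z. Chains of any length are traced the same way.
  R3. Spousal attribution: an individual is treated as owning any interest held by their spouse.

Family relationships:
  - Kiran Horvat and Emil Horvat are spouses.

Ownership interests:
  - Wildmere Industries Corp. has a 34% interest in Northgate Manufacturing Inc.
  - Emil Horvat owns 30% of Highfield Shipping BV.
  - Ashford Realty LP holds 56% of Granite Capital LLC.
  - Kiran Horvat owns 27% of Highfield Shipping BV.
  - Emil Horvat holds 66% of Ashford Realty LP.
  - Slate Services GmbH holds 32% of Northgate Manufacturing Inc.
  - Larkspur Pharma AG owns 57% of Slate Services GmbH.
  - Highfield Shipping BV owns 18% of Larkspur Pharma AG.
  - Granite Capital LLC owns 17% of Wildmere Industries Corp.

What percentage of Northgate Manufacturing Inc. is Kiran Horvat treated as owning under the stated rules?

4.007712%

By spousal attribution (R3), Kiran Horvat is treated as also owning Emil Horvat's interest in Highfield Shipping BV, giving 27% + 30% = 57%.
By spousal attribution (R3), Kiran Horvat is treated as owning Emil Horvat's 66% interest in Ashford Realty LP.
Chain via Highfield Shipping BV → Larkspur Pharma AG → Slate Services GmbH (R2): 57% × 18% × 57% × 32% = 1.871424% of Northgate Manufacturing Inc.
Chain via Ashford Realty LP → Granite Capital LLC → Wildmere Industries Corp. (R2): 66% × 56% × 17% × 34% = 2.136288% of Northgate Manufacturing Inc.
Aggregating (R1): 1.871424% + 2.136288% = 4.007712%.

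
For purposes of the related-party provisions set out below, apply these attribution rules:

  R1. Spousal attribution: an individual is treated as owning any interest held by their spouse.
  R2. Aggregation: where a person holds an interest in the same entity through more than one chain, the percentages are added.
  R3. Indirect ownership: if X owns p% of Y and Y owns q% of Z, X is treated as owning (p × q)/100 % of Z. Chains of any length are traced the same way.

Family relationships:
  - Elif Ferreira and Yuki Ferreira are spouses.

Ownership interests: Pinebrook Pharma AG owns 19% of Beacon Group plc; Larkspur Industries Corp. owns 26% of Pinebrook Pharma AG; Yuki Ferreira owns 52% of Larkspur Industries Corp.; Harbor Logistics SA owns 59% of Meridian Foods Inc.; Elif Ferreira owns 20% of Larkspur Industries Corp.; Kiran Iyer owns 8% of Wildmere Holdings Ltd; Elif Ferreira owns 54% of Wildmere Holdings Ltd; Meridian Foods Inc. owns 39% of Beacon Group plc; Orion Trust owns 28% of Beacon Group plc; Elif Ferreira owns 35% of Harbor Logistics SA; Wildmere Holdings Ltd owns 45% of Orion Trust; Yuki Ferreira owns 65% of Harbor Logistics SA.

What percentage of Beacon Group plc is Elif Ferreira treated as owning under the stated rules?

By spousal attribution (R1), Elif Ferreira is treated as also owning Yuki Ferreira's interest in Harbor Logistics SA, giving 35% + 65% = 100%.
By spousal attribution (R1), Elif Ferreira is treated as also owning Yuki Ferreira's interest in Larkspur Industries Corp, giving 20% + 52% = 72%.
Chain via Harbor Logistics SA → Meridian Foods Inc. (R3): 100% × 59% × 39% = 23.01% of Beacon Group plc.
Chain via Wildmere Holdings Ltd → Orion Trust (R3): 54% × 45% × 28% = 6.804% of Beacon Group plc.
Chain via Larkspur Industries Corp. → Pinebrook Pharma AG (R3): 72% × 26% × 19% = 3.5568% of Beacon Group plc.
Aggregating (R2): 23.01% + 6.804% + 3.5568% = 33.3708%.

33.3708%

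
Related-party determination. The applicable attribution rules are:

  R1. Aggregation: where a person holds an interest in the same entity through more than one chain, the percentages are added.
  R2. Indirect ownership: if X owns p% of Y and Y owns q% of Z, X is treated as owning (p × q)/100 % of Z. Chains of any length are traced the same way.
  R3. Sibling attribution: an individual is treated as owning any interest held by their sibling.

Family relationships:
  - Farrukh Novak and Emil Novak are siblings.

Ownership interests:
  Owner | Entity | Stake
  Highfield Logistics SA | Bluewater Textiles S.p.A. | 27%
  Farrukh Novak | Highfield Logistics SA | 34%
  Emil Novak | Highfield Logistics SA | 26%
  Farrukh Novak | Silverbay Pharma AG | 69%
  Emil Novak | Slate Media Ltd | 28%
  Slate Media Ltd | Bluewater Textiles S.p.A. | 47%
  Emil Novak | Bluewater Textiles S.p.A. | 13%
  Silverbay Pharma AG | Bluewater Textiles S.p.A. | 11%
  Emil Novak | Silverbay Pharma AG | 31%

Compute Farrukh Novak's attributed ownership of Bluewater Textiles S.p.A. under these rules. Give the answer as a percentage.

53.36%

By sibling attribution (R3), Farrukh Novak is treated as also owning Emil Novak's interest in Highfield Logistics SA, giving 34% + 26% = 60%.
By sibling attribution (R3), Farrukh Novak is treated as also owning Emil Novak's interest in Silverbay Pharma AG, giving 69% + 31% = 100%.
By sibling attribution (R3), Farrukh Novak is treated as owning Emil Novak's 28% interest in Slate Media Ltd.
By sibling attribution (R3), Farrukh Novak is treated as owning Emil Novak's 13% interest in Bluewater Textiles S.p.A.
Chain via Highfield Logistics SA (R2): 60% × 27% = 16.2% of Bluewater Textiles S.p.A.
Chain via Silverbay Pharma AG (R2): 100% × 11% = 11% of Bluewater Textiles S.p.A.
Chain via Slate Media Ltd (R2): 28% × 47% = 13.16% of Bluewater Textiles S.p.A.
Direct interest in Bluewater Textiles S.p.A: 13%.
Aggregating (R1): 16.2% + 11% + 13.16% + 13% = 53.36%.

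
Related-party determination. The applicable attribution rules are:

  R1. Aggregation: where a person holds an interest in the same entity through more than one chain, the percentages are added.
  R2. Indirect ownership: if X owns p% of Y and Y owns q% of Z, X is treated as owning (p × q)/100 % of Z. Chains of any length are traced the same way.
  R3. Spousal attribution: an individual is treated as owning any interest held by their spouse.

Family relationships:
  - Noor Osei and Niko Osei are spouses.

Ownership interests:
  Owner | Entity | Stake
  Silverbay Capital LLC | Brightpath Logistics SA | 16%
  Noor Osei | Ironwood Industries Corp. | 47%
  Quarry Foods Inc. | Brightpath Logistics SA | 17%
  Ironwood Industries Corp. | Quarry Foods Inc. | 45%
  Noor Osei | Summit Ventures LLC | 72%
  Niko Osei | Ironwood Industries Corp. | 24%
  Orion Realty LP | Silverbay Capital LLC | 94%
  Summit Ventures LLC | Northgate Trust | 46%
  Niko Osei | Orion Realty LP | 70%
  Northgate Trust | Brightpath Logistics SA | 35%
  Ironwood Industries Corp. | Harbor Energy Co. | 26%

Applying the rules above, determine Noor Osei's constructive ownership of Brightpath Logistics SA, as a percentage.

27.5515%

By spousal attribution (R3), Noor Osei is treated as also owning Niko Osei's interest in Ironwood Industries Corp, giving 47% + 24% = 71%.
By spousal attribution (R3), Noor Osei is treated as owning Niko Osei's 70% interest in Orion Realty LP.
Chain via Ironwood Industries Corp. → Quarry Foods Inc. (R2): 71% × 45% × 17% = 5.4315% of Brightpath Logistics SA.
Chain via Summit Ventures LLC → Northgate Trust (R2): 72% × 46% × 35% = 11.592% of Brightpath Logistics SA.
Chain via Orion Realty LP → Silverbay Capital LLC (R2): 70% × 94% × 16% = 10.528% of Brightpath Logistics SA.
Aggregating (R1): 5.4315% + 11.592% + 10.528% = 27.5515%.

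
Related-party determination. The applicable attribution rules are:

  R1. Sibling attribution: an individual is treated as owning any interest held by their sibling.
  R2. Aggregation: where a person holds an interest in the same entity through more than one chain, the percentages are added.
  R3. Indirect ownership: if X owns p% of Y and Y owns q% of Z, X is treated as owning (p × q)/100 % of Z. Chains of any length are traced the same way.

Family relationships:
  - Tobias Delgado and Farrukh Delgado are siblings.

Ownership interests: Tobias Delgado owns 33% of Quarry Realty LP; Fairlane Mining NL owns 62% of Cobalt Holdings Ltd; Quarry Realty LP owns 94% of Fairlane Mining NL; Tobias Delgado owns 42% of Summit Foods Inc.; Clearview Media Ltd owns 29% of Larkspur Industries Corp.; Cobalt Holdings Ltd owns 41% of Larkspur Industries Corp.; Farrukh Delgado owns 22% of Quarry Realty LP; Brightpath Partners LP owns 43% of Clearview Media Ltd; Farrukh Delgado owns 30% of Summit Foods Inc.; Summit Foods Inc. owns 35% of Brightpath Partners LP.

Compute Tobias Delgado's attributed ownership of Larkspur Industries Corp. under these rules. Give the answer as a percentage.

16.28458%

By sibling attribution (R1), Tobias Delgado is treated as also owning Farrukh Delgado's interest in Summit Foods Inc, giving 42% + 30% = 72%.
By sibling attribution (R1), Tobias Delgado is treated as also owning Farrukh Delgado's interest in Quarry Realty LP, giving 33% + 22% = 55%.
Chain via Summit Foods Inc. → Brightpath Partners LP → Clearview Media Ltd (R3): 72% × 35% × 43% × 29% = 3.14244% of Larkspur Industries Corp.
Chain via Quarry Realty LP → Fairlane Mining NL → Cobalt Holdings Ltd (R3): 55% × 94% × 62% × 41% = 13.14214% of Larkspur Industries Corp.
Aggregating (R2): 3.14244% + 13.14214% = 16.28458%.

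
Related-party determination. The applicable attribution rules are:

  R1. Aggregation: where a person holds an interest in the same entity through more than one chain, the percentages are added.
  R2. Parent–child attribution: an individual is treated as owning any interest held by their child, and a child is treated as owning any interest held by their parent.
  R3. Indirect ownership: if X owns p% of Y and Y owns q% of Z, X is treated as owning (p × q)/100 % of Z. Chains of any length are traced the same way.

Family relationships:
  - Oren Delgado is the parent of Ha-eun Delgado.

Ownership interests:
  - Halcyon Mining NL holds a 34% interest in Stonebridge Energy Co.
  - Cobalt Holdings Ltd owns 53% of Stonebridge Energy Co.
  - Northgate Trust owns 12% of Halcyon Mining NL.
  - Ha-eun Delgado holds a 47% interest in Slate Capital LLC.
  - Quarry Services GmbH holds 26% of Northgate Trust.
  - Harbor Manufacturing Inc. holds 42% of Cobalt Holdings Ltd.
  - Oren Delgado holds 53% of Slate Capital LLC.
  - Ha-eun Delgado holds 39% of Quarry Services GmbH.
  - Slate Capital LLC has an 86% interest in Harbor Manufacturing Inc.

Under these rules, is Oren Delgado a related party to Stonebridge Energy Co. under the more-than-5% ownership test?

By parent–child attribution (R2), Oren Delgado is treated as also owning Ha-eun Delgado's interest in Slate Capital LLC, giving 53% + 47% = 100%.
By parent–child attribution (R2), Oren Delgado is treated as owning Ha-eun Delgado's 39% interest in Quarry Services GmbH.
Chain via Slate Capital LLC → Harbor Manufacturing Inc. → Cobalt Holdings Ltd (R3): 100% × 86% × 42% × 53% = 19.1436% of Stonebridge Energy Co.
Chain via Quarry Services GmbH → Northgate Trust → Halcyon Mining NL (R3): 39% × 26% × 12% × 34% = 0.413712% of Stonebridge Energy Co.
Aggregating (R1): 19.1436% + 0.413712% = 19.557312%.
19.557312% exceeds the 5% threshold, so Oren is a related party to Stonebridge Energy Co.

Yes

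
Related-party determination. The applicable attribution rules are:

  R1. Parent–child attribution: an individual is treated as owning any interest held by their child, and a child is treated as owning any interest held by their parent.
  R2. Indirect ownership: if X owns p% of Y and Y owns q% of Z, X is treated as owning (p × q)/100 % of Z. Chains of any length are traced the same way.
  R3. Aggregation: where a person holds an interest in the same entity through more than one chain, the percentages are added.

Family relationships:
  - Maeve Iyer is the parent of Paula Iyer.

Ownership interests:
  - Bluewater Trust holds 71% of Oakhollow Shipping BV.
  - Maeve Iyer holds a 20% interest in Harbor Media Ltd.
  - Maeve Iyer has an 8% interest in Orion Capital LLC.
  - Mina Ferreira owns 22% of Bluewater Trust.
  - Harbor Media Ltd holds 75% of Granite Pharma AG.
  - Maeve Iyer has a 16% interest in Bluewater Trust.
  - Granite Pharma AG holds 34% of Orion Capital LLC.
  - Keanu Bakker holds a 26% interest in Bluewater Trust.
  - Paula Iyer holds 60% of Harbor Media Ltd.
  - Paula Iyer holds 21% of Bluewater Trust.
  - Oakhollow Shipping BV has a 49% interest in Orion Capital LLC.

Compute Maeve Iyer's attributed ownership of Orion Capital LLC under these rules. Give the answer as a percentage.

41.2723%

By parent–child attribution (R1), Maeve Iyer is treated as also owning Paula Iyer's interest in Harbor Media Ltd, giving 20% + 60% = 80%.
By parent–child attribution (R1), Maeve Iyer is treated as also owning Paula Iyer's interest in Bluewater Trust, giving 16% + 21% = 37%.
Chain via Harbor Media Ltd → Granite Pharma AG (R2): 80% × 75% × 34% = 20.4% of Orion Capital LLC.
Chain via Bluewater Trust → Oakhollow Shipping BV (R2): 37% × 71% × 49% = 12.8723% of Orion Capital LLC.
Direct interest in Orion Capital LLC: 8%.
Aggregating (R3): 20.4% + 12.8723% + 8% = 41.2723%.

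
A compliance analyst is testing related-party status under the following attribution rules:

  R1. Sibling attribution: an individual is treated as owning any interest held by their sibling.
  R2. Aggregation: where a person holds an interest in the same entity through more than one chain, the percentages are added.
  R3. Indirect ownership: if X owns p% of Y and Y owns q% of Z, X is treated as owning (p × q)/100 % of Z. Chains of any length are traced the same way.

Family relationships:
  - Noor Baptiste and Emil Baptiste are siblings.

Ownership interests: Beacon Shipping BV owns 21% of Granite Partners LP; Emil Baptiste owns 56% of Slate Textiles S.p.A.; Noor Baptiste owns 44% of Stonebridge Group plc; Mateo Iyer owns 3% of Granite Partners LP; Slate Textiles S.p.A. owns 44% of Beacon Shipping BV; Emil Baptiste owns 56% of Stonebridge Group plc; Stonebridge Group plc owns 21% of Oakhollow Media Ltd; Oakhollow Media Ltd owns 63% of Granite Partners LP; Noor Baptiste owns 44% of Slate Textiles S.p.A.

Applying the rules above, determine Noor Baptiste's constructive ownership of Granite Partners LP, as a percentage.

By sibling attribution (R1), Noor Baptiste is treated as also owning Emil Baptiste's interest in Stonebridge Group plc, giving 44% + 56% = 100%.
By sibling attribution (R1), Noor Baptiste is treated as also owning Emil Baptiste's interest in Slate Textiles S.p.A, giving 44% + 56% = 100%.
Chain via Stonebridge Group plc → Oakhollow Media Ltd (R3): 100% × 21% × 63% = 13.23% of Granite Partners LP.
Chain via Slate Textiles S.p.A. → Beacon Shipping BV (R3): 100% × 44% × 21% = 9.24% of Granite Partners LP.
Aggregating (R2): 13.23% + 9.24% = 22.47%.

22.47%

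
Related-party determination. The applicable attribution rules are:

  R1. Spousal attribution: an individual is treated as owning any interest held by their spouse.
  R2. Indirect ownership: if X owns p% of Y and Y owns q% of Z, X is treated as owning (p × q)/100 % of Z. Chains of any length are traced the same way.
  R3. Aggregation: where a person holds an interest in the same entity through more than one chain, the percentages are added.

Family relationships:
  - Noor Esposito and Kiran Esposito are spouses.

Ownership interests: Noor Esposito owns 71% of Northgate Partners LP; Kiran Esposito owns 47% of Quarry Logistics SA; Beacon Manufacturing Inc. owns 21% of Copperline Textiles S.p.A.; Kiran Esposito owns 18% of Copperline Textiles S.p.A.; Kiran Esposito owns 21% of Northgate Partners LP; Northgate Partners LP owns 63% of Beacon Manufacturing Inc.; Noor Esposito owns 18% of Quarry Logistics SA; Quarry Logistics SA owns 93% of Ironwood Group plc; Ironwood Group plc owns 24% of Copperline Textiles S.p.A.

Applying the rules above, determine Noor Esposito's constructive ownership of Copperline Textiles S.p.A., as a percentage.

44.6796%

By spousal attribution (R1), Noor Esposito is treated as also owning Kiran Esposito's interest in Northgate Partners LP, giving 71% + 21% = 92%.
By spousal attribution (R1), Noor Esposito is treated as also owning Kiran Esposito's interest in Quarry Logistics SA, giving 18% + 47% = 65%.
By spousal attribution (R1), Noor Esposito is treated as owning Kiran Esposito's 18% interest in Copperline Textiles S.p.A.
Chain via Northgate Partners LP → Beacon Manufacturing Inc. (R2): 92% × 63% × 21% = 12.1716% of Copperline Textiles S.p.A.
Chain via Quarry Logistics SA → Ironwood Group plc (R2): 65% × 93% × 24% = 14.508% of Copperline Textiles S.p.A.
Direct interest in Copperline Textiles S.p.A: 18%.
Aggregating (R3): 12.1716% + 14.508% + 18% = 44.6796%.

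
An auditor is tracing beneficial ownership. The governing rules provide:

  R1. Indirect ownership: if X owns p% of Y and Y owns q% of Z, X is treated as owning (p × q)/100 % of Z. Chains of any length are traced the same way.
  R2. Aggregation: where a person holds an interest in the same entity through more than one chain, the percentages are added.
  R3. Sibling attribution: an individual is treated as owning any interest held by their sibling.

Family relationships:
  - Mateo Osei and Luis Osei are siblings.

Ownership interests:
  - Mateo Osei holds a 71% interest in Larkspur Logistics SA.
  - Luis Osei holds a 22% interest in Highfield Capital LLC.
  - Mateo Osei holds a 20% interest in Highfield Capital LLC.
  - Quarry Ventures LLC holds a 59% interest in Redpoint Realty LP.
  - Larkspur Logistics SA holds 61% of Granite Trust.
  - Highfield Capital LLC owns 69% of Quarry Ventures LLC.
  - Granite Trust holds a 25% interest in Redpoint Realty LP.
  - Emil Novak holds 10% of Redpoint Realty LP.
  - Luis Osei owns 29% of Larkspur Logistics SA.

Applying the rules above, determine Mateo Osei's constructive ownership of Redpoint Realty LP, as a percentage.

32.3482%

By sibling attribution (R3), Mateo Osei is treated as also owning Luis Osei's interest in Highfield Capital LLC, giving 20% + 22% = 42%.
By sibling attribution (R3), Mateo Osei is treated as also owning Luis Osei's interest in Larkspur Logistics SA, giving 71% + 29% = 100%.
Chain via Highfield Capital LLC → Quarry Ventures LLC (R1): 42% × 69% × 59% = 17.0982% of Redpoint Realty LP.
Chain via Larkspur Logistics SA → Granite Trust (R1): 100% × 61% × 25% = 15.25% of Redpoint Realty LP.
Aggregating (R2): 17.0982% + 15.25% = 32.3482%.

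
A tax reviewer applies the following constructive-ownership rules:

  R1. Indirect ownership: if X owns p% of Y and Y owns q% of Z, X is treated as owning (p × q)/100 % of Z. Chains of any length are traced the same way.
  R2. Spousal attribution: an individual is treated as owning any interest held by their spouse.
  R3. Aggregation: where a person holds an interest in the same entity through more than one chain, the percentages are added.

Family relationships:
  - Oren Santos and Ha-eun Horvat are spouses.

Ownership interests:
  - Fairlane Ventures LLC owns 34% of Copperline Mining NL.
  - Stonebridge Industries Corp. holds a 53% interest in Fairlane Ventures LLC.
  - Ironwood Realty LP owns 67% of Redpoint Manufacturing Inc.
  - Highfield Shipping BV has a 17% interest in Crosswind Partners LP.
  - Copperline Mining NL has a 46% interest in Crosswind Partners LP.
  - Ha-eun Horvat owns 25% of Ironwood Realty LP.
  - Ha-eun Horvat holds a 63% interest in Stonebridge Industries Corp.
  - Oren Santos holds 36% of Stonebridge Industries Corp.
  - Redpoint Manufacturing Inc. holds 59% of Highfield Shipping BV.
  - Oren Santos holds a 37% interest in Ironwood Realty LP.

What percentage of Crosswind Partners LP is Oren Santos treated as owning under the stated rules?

12.37277%

By spousal attribution (R2), Oren Santos is treated as also owning Ha-eun Horvat's interest in Stonebridge Industries Corp, giving 36% + 63% = 99%.
By spousal attribution (R2), Oren Santos is treated as also owning Ha-eun Horvat's interest in Ironwood Realty LP, giving 37% + 25% = 62%.
Chain via Stonebridge Industries Corp. → Fairlane Ventures LLC → Copperline Mining NL (R1): 99% × 53% × 34% × 46% = 8.206308% of Crosswind Partners LP.
Chain via Ironwood Realty LP → Redpoint Manufacturing Inc. → Highfield Shipping BV (R1): 62% × 67% × 59% × 17% = 4.166462% of Crosswind Partners LP.
Aggregating (R3): 8.206308% + 4.166462% = 12.37277%.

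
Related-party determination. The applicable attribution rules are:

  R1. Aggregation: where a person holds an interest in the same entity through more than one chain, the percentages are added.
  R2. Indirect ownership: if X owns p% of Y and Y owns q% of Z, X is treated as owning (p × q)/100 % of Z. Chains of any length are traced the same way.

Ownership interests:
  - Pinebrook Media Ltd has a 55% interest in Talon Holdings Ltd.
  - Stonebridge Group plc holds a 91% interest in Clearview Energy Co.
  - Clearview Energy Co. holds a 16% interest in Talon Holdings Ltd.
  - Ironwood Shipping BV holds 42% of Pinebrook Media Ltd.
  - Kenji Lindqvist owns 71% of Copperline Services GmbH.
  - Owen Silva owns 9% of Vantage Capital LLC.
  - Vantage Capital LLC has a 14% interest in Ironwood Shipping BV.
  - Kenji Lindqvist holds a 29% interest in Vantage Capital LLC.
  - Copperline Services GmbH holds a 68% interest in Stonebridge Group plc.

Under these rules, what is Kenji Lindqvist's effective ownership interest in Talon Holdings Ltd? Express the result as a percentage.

Chain via Vantage Capital LLC → Ironwood Shipping BV → Pinebrook Media Ltd (R2): 29% × 14% × 42% × 55% = 0.93786% of Talon Holdings Ltd.
Chain via Copperline Services GmbH → Stonebridge Group plc → Clearview Energy Co. (R2): 71% × 68% × 91% × 16% = 7.029568% of Talon Holdings Ltd.
Aggregating (R1): 0.93786% + 7.029568% = 7.967428%.

7.967428%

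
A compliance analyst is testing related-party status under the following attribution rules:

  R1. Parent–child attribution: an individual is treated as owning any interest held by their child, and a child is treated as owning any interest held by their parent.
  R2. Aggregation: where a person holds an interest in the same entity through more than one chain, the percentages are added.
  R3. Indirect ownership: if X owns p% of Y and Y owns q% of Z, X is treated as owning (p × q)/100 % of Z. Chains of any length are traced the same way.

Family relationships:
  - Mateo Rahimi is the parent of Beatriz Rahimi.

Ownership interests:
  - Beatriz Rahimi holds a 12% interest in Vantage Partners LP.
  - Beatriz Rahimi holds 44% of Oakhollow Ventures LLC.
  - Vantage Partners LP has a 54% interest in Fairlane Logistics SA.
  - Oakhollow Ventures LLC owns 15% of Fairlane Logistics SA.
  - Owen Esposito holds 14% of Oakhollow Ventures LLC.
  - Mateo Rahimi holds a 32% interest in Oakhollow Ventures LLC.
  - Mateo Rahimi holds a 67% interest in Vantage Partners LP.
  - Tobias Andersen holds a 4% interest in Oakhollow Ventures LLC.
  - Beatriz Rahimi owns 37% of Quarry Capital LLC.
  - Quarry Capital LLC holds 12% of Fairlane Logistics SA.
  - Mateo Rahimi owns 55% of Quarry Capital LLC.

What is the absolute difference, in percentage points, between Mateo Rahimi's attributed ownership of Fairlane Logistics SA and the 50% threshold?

By parent–child attribution (R1), Mateo Rahimi is treated as also owning Beatriz Rahimi's interest in Oakhollow Ventures LLC, giving 32% + 44% = 76%.
By parent–child attribution (R1), Mateo Rahimi is treated as also owning Beatriz Rahimi's interest in Quarry Capital LLC, giving 55% + 37% = 92%.
By parent–child attribution (R1), Mateo Rahimi is treated as also owning Beatriz Rahimi's interest in Vantage Partners LP, giving 67% + 12% = 79%.
Chain via Oakhollow Ventures LLC (R3): 76% × 15% = 11.4% of Fairlane Logistics SA.
Chain via Quarry Capital LLC (R3): 92% × 12% = 11.04% of Fairlane Logistics SA.
Chain via Vantage Partners LP (R3): 79% × 54% = 42.66% of Fairlane Logistics SA.
Aggregating (R2): 11.4% + 11.04% + 42.66% = 65.1%.
65.1% exceeds the 50% threshold by 15.1 percentage points.

15.1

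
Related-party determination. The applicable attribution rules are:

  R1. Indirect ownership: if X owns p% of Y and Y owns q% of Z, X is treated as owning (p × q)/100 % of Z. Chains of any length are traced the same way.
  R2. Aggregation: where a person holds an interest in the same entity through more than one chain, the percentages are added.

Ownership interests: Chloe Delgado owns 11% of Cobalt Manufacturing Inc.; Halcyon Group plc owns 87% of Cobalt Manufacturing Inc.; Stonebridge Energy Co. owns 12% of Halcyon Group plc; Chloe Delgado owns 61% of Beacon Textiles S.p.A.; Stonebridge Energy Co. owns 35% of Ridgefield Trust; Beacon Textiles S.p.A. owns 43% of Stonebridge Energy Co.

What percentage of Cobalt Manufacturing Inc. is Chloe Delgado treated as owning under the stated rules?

13.738412%

Chain via Beacon Textiles S.p.A. → Stonebridge Energy Co. → Halcyon Group plc (R1): 61% × 43% × 12% × 87% = 2.738412% of Cobalt Manufacturing Inc.
Direct interest in Cobalt Manufacturing Inc: 11%.
Aggregating (R2): 2.738412% + 11% = 13.738412%.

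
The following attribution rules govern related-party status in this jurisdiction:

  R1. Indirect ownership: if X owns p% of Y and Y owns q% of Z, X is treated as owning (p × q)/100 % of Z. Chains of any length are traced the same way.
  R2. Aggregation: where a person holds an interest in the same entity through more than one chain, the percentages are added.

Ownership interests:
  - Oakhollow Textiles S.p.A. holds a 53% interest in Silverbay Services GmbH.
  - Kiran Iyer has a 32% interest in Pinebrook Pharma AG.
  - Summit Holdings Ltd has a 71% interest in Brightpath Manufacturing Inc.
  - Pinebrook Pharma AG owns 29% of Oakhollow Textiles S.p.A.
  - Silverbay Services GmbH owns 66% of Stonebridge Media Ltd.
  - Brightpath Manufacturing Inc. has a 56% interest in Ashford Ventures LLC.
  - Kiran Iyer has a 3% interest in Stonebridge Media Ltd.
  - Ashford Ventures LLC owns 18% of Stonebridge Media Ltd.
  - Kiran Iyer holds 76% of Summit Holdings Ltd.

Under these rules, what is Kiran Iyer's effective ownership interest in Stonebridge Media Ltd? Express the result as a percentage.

11.685312%

Chain via Summit Holdings Ltd → Brightpath Manufacturing Inc. → Ashford Ventures LLC (R1): 76% × 71% × 56% × 18% = 5.439168% of Stonebridge Media Ltd.
Chain via Pinebrook Pharma AG → Oakhollow Textiles S.p.A. → Silverbay Services GmbH (R1): 32% × 29% × 53% × 66% = 3.246144% of Stonebridge Media Ltd.
Direct interest in Stonebridge Media Ltd: 3%.
Aggregating (R2): 5.439168% + 3.246144% + 3% = 11.685312%.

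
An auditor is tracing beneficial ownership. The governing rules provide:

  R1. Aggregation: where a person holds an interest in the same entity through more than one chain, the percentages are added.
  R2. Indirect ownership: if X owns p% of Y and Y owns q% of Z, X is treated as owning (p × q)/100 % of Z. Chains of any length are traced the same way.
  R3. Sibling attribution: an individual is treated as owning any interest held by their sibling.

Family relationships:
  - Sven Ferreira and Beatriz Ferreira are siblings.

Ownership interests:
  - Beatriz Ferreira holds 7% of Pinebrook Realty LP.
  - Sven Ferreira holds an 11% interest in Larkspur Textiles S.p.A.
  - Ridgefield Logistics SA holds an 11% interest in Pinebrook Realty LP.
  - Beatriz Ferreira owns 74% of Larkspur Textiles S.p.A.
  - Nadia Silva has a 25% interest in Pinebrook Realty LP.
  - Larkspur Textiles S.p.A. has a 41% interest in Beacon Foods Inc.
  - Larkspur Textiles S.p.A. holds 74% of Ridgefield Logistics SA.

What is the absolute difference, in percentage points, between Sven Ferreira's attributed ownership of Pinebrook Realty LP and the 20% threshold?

6.081

By sibling attribution (R3), Sven Ferreira is treated as also owning Beatriz Ferreira's interest in Larkspur Textiles S.p.A, giving 11% + 74% = 85%.
By sibling attribution (R3), Sven Ferreira is treated as owning Beatriz Ferreira's 7% interest in Pinebrook Realty LP.
Chain via Larkspur Textiles S.p.A. → Ridgefield Logistics SA (R2): 85% × 74% × 11% = 6.919% of Pinebrook Realty LP.
Direct interest in Pinebrook Realty LP: 7%.
Aggregating (R1): 6.919% + 7% = 13.919%.
13.919% falls short of the 20% threshold by 6.081 percentage points.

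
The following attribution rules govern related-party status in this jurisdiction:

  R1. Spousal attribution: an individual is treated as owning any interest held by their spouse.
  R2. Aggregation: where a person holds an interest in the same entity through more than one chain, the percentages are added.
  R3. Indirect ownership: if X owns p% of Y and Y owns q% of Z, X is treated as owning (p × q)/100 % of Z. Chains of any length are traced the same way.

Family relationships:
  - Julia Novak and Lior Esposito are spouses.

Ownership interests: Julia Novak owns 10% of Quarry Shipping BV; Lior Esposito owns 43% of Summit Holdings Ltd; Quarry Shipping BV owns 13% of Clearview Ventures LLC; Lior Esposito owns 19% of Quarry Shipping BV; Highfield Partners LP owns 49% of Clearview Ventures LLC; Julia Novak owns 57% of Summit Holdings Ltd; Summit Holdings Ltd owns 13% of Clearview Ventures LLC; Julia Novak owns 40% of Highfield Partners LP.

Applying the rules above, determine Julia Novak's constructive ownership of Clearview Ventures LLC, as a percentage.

By spousal attribution (R1), Julia Novak is treated as also owning Lior Esposito's interest in Quarry Shipping BV, giving 10% + 19% = 29%.
By spousal attribution (R1), Julia Novak is treated as also owning Lior Esposito's interest in Summit Holdings Ltd, giving 57% + 43% = 100%.
Chain via Quarry Shipping BV (R3): 29% × 13% = 3.77% of Clearview Ventures LLC.
Chain via Summit Holdings Ltd (R3): 100% × 13% = 13% of Clearview Ventures LLC.
Chain via Highfield Partners LP (R3): 40% × 49% = 19.6% of Clearview Ventures LLC.
Aggregating (R2): 3.77% + 13% + 19.6% = 36.37%.

36.37%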